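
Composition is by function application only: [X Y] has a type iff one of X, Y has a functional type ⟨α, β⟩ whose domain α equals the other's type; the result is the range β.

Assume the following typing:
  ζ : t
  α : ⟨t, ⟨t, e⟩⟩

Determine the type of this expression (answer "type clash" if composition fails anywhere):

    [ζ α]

At [ζ α], α : ⟨t, ⟨t, e⟩⟩ takes ζ : t, giving ⟨t, e⟩.

⟨t, e⟩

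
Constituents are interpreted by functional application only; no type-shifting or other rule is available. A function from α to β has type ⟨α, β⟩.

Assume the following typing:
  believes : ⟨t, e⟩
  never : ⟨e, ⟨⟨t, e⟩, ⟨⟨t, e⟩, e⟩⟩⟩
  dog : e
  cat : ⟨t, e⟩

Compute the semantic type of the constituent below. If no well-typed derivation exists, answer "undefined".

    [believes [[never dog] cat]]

e

[never dog]: functor never : ⟨e, ⟨⟨t, e⟩, ⟨⟨t, e⟩, e⟩⟩⟩, argument dog : e; result ⟨⟨t, e⟩, ⟨⟨t, e⟩, e⟩⟩.
[[never dog] cat]: functor [never dog] : ⟨⟨t, e⟩, ⟨⟨t, e⟩, e⟩⟩, argument cat : ⟨t, e⟩; result ⟨⟨t, e⟩, e⟩.
[believes [[never dog] cat]]: functor [[never dog] cat] : ⟨⟨t, e⟩, e⟩, argument believes : ⟨t, e⟩; result e.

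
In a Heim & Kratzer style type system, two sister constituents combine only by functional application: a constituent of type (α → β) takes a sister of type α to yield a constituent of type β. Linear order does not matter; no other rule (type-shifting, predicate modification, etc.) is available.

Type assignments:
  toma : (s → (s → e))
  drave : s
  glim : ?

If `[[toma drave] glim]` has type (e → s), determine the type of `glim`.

At [[toma drave] glim] (required: (e → s)): [toma drave] is (s → e), which is not a function with range (e → s); hence glim is the functor — type ((s → e) → (e → s)).

((s → e) → (e → s))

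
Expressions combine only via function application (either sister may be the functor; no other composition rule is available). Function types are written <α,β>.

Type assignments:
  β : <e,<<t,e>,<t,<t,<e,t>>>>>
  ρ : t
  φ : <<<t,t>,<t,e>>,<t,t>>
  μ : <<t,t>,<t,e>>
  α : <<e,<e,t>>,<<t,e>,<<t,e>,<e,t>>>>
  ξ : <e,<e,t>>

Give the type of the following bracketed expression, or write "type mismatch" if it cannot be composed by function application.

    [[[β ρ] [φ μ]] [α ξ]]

At [β ρ]: neither <e,<<t,e>,<t,<t,<e,t>>>>> nor t can take the other as argument; the node is ill-typed.

type mismatch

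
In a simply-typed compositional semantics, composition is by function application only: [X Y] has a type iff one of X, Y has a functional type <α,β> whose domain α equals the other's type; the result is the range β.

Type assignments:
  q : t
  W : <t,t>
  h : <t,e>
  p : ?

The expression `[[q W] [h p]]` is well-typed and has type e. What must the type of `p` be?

[[q W] [h p]] must have type e. The sister [q W] has type t; that is not a function onto e, so [h p] must be the functor, of type <t,e>.
[h p] must have type <t,e>. The sister h has type <t,e>; that is not a function onto <t,e>, so p must be the functor, of type <<t,e>,<t,e>>.

<<t,e>,<t,e>>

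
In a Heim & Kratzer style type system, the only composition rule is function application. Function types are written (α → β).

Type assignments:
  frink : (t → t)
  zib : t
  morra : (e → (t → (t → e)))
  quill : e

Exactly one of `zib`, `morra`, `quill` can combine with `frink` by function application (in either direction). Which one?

zib — combines: frink : (t → t) takes zib : t as argument, giving t.
morra : (e → (t → (t → e))) — does not combine with frink.
quill : e — does not combine with frink.

zib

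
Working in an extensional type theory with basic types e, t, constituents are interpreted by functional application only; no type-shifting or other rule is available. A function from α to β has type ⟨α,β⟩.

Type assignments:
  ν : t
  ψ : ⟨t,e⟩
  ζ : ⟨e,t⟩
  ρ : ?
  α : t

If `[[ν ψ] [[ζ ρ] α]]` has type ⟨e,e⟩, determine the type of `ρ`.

[[ν ψ] [[ζ ρ] α]] must have type ⟨e,e⟩. The sister [ν ψ] has type e; that is not a function onto ⟨e,e⟩, so [[ζ ρ] α] must be the functor, of type ⟨e,⟨e,e⟩⟩.
[[ζ ρ] α] must have type ⟨e,⟨e,e⟩⟩. The sister α has type t; that is not a function onto ⟨e,⟨e,e⟩⟩, so [ζ ρ] must be the functor, of type ⟨t,⟨e,⟨e,e⟩⟩⟩.
[ζ ρ] must have type ⟨t,⟨e,⟨e,e⟩⟩⟩. The sister ζ has type ⟨e,t⟩; that is not a function onto ⟨t,⟨e,⟨e,e⟩⟩⟩, so ρ must be the functor, of type ⟨⟨e,t⟩,⟨t,⟨e,⟨e,e⟩⟩⟩⟩.

⟨⟨e,t⟩,⟨t,⟨e,⟨e,e⟩⟩⟩⟩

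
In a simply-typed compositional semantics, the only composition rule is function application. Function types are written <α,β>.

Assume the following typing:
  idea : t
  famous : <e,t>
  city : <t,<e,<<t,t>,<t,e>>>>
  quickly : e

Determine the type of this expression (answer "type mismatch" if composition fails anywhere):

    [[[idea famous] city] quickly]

At [idea famous]: neither t nor <e,t> can take the other as argument; the node is ill-typed.

type mismatch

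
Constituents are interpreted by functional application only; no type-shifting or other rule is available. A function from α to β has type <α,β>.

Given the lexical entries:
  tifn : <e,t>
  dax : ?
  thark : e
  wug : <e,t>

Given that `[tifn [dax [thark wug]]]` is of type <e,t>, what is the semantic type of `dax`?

[tifn [dax [thark wug]]] is required to be <e,t>. tifn : <e,t> cannot yield <e,t> as functor, so [dax [thark wug]] : <<e,t>,<e,t>>.
[dax [thark wug]] is required to be <<e,t>,<e,t>>. [thark wug] : t cannot yield <<e,t>,<e,t>> as functor, so dax : <t,<<e,t>,<e,t>>>.

<t,<<e,t>,<e,t>>>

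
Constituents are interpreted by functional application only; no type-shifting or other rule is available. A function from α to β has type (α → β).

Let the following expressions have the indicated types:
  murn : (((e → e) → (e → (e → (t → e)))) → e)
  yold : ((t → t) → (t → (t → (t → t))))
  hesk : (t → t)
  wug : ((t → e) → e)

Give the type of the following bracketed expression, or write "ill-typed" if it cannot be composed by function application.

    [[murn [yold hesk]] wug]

[yold hesk]: yold is ((t → t) → (t → (t → (t → t)))), hesk is (t → t); result (t → (t → (t → t))).
[murn [yold hesk]]: (((e → e) → (e → (e → (t → e)))) → e) and (t → (t → (t → t))) cannot combine by function application — type clash.

ill-typed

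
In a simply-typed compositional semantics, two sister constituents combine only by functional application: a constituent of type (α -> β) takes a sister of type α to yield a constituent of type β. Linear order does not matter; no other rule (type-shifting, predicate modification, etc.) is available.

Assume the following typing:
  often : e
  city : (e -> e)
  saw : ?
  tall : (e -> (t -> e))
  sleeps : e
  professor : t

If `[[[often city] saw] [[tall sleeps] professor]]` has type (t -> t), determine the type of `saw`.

[[[often city] saw] [[tall sleeps] professor]] is required to be (t -> t). [[tall sleeps] professor] : e cannot yield (t -> t) as functor, so [[often city] saw] : (e -> (t -> t)).
[[often city] saw] is required to be (e -> (t -> t)). [often city] : e cannot yield (e -> (t -> t)) as functor, so saw : (e -> (e -> (t -> t))).

(e -> (e -> (t -> t)))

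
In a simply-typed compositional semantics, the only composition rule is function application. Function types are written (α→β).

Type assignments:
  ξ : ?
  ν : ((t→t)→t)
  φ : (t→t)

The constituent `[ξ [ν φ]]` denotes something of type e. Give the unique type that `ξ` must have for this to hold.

[ξ [ν φ]] is required to be e. [ν φ] : t cannot yield e as functor, so ξ : (t→e).

(t→e)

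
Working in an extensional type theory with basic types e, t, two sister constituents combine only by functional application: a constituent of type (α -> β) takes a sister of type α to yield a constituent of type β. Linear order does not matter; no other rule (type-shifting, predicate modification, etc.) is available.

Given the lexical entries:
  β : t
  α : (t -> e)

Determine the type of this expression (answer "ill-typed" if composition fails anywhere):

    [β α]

[β α] — α of type (t -> e) combines with β of type t: type e.

e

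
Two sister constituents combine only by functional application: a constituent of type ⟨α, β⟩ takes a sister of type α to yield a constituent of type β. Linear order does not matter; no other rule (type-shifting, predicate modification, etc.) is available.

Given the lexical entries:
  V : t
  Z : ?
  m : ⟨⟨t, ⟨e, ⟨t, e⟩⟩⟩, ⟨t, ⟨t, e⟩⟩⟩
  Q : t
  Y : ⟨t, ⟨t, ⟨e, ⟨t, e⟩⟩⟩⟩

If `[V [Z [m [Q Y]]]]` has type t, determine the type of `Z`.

For [V [Z [m [Q Y]]]] to have type t with V of type t, [Z [m [Q Y]]] must be the function: [Z [m [Q Y]]] : ⟨t, t⟩.
For [Z [m [Q Y]]] to have type ⟨t, t⟩ with [m [Q Y]] of type ⟨t, ⟨t, e⟩⟩, Z must be the function: Z : ⟨⟨t, ⟨t, e⟩⟩, ⟨t, t⟩⟩.

⟨⟨t, ⟨t, e⟩⟩, ⟨t, t⟩⟩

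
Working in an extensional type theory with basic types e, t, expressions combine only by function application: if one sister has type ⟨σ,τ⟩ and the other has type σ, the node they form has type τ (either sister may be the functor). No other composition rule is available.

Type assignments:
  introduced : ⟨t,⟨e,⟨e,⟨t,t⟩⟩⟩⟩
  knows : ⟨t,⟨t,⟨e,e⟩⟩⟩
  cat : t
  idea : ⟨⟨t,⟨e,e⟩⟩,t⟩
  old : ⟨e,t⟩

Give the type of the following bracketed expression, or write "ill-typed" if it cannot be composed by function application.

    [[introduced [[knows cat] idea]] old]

[knows cat] — knows of type ⟨t,⟨t,⟨e,e⟩⟩⟩ combines with cat of type t: type ⟨t,⟨e,e⟩⟩.
[[knows cat] idea] — idea of type ⟨⟨t,⟨e,e⟩⟩,t⟩ combines with [knows cat] of type ⟨t,⟨e,e⟩⟩: type t.
[introduced [[knows cat] idea]] — introduced of type ⟨t,⟨e,⟨e,⟨t,t⟩⟩⟩⟩ combines with [[knows cat] idea] of type t: type ⟨e,⟨e,⟨t,t⟩⟩⟩.
[[introduced [[knows cat] idea]] old]: ⟨e,⟨e,⟨t,t⟩⟩⟩ with ⟨e,t⟩ — neither is a function whose domain matches the other; composition fails here.

ill-typed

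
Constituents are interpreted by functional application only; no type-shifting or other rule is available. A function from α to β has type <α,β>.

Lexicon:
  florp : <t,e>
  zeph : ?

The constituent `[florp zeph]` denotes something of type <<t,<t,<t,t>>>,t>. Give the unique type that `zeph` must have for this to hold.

For [florp zeph] to have type <<t,<t,<t,t>>>,t> with florp of type <t,e>, zeph must be the function: zeph : <<t,e>,<<t,<t,<t,t>>>,t>>.

<<t,e>,<<t,<t,<t,t>>>,t>>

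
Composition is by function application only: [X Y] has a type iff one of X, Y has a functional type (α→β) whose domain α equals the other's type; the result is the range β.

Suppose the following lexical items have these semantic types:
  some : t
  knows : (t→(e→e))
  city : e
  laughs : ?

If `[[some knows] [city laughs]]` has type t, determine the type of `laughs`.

[[some knows] [city laughs]] must have type t. The sister [some knows] has type (e→e); that is not a function onto t, so [city laughs] must be the functor, of type ((e→e)→t).
[city laughs] must have type ((e→e)→t). The sister city has type e; that is not a function onto ((e→e)→t), so laughs must be the functor, of type (e→((e→e)→t)).

(e→((e→e)→t))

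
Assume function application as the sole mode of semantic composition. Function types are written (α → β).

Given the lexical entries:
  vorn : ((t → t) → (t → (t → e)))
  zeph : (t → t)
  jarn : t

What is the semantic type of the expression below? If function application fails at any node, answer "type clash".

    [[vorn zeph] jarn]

At [vorn zeph], vorn : ((t → t) → (t → (t → e))) takes zeph : (t → t), giving (t → (t → e)).
At [[vorn zeph] jarn], [vorn zeph] : (t → (t → e)) takes jarn : t, giving (t → e).

(t → e)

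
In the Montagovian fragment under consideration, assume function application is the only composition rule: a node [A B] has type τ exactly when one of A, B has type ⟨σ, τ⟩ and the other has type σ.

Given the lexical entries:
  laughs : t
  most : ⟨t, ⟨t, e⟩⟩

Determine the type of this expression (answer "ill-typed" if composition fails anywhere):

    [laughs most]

⟨t, e⟩

[laughs most]: most is ⟨t, ⟨t, e⟩⟩, laughs is t; result ⟨t, e⟩.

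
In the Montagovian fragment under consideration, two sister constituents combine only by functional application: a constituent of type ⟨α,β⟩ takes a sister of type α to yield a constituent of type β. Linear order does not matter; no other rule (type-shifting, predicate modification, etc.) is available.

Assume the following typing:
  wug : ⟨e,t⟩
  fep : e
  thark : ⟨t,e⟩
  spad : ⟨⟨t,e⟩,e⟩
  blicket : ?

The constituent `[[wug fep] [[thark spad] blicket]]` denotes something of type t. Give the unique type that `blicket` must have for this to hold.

For [[wug fep] [[thark spad] blicket]] to have type t with [wug fep] of type t, [[thark spad] blicket] must be the function: [[thark spad] blicket] : ⟨t,t⟩.
For [[thark spad] blicket] to have type ⟨t,t⟩ with [thark spad] of type e, blicket must be the function: blicket : ⟨e,⟨t,t⟩⟩.

⟨e,⟨t,t⟩⟩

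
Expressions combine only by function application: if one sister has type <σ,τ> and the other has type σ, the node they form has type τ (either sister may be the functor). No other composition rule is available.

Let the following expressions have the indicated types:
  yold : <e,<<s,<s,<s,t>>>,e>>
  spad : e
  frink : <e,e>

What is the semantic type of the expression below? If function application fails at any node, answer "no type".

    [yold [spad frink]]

[spad frink]: <e,e> applied to e yields e.
[yold [spad frink]]: <e,<<s,<s,<s,t>>>,e>> applied to e yields <<s,<s,<s,t>>>,e>.

<<s,<s,<s,t>>>,e>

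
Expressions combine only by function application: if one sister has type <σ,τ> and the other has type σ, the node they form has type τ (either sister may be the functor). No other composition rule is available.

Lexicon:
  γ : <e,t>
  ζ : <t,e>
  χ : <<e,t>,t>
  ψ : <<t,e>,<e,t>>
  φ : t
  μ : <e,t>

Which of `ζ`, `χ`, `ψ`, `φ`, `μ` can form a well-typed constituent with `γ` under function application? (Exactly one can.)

χ

ζ : <t,e> — γ needs e; ζ needs t; neither fits.
χ — combines: χ : <<e,t>,t> takes γ : <e,t> as argument, giving t.
ψ : <<t,e>,<e,t>> — γ needs e; ψ needs <t,e>; neither fits.
φ : t — γ needs e; φ needs nothing (atomic); neither fits.
μ : <e,t> — γ needs e; μ needs e; neither fits.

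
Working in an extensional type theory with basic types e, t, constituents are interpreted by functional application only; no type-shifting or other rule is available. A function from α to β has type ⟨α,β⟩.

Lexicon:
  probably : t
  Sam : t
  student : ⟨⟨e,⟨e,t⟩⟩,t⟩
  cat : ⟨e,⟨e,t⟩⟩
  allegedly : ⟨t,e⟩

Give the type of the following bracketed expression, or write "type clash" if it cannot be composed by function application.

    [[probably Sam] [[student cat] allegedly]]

type clash

[probably Sam]: t with t — neither is a function whose domain matches the other; composition fails here.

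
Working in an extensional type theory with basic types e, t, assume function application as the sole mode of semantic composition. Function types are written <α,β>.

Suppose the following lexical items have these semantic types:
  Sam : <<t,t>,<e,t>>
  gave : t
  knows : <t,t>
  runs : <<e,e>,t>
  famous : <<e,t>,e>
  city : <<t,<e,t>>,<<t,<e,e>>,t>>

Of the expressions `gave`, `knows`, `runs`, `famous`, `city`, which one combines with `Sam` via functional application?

knows

gave : t — Sam needs <t,t>; gave needs nothing (atomic); neither fits.
knows — combines: Sam : <<t,t>,<e,t>> takes knows : <t,t> as argument, giving <e,t>.
runs : <<e,e>,t> — Sam needs <t,t>; runs needs <e,e>; neither fits.
famous : <<e,t>,e> — Sam needs <t,t>; famous needs <e,t>; neither fits.
city : <<t,<e,t>>,<<t,<e,e>>,t>> — Sam needs <t,t>; city needs <t,<e,t>>; neither fits.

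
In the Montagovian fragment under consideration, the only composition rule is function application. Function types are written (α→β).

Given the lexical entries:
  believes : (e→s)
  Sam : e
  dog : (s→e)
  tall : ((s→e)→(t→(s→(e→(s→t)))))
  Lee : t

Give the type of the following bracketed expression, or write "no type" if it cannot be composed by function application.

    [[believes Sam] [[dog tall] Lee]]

(e→(s→t))

[believes Sam] — believes of type (e→s) combines with Sam of type e: type s.
[dog tall] — tall of type ((s→e)→(t→(s→(e→(s→t))))) combines with dog of type (s→e): type (t→(s→(e→(s→t)))).
[[dog tall] Lee] — [dog tall] of type (t→(s→(e→(s→t)))) combines with Lee of type t: type (s→(e→(s→t))).
[[believes Sam] [[dog tall] Lee]] — [[dog tall] Lee] of type (s→(e→(s→t))) combines with [believes Sam] of type s: type (e→(s→t)).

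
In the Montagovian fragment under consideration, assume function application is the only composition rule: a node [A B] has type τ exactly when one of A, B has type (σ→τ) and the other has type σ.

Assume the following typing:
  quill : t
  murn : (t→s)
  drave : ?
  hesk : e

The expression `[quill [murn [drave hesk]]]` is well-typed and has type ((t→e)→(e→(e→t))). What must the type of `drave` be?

At [quill [murn [drave hesk]]] (required: ((t→e)→(e→(e→t)))): quill is t, which is not a function with range ((t→e)→(e→(e→t))); hence [murn [drave hesk]] is the functor — type (t→((t→e)→(e→(e→t)))).
At [murn [drave hesk]] (required: (t→((t→e)→(e→(e→t))))): murn is (t→s), which is not a function with range (t→((t→e)→(e→(e→t)))); hence [drave hesk] is the functor — type ((t→s)→(t→((t→e)→(e→(e→t))))).
At [drave hesk] (required: ((t→s)→(t→((t→e)→(e→(e→t)))))): hesk is e, which is not a function with range ((t→s)→(t→((t→e)→(e→(e→t))))); hence drave is the functor — type (e→((t→s)→(t→((t→e)→(e→(e→t)))))).

(e→((t→s)→(t→((t→e)→(e→(e→t))))))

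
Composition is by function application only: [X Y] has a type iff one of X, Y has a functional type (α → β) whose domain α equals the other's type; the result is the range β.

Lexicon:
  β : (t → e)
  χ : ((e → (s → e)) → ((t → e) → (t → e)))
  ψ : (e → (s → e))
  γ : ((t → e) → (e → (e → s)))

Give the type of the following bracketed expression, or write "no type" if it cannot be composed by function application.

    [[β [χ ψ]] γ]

(e → (e → s))

[χ ψ]: ((e → (s → e)) → ((t → e) → (t → e))) applied to (e → (s → e)) yields ((t → e) → (t → e)).
[β [χ ψ]]: ((t → e) → (t → e)) applied to (t → e) yields (t → e).
[[β [χ ψ]] γ]: ((t → e) → (e → (e → s))) applied to (t → e) yields (e → (e → s)).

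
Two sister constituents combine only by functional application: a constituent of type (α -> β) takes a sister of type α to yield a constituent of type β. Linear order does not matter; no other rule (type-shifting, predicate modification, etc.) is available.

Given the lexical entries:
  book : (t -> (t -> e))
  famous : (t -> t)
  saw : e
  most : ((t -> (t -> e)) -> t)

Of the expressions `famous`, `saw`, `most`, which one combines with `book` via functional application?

most

famous : (t -> t) — book needs t; famous needs t; neither fits.
saw : e — book needs t; saw needs nothing (atomic); neither fits.
most — combines: most : ((t -> (t -> e)) -> t) takes book : (t -> (t -> e)) as argument, giving t.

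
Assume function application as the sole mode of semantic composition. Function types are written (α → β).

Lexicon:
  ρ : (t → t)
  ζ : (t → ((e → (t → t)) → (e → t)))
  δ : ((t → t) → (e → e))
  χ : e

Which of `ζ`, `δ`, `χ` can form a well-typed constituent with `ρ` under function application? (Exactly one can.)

δ

ζ : (t → ((e → (t → t)) → (e → t))) — ρ needs t; ζ needs t; neither fits.
δ — combines: δ : ((t → t) → (e → e)) takes ρ : (t → t) as argument, giving (e → e).
χ : e — ρ needs t; χ needs nothing (atomic); neither fits.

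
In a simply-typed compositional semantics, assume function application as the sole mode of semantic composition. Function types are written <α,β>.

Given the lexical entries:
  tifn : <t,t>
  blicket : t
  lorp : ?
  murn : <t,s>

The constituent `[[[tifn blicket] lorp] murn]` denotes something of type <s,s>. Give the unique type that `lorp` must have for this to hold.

[[[tifn blicket] lorp] murn] must have type <s,s>. The sister murn has type <t,s>; that is not a function onto <s,s>, so [[tifn blicket] lorp] must be the functor, of type <<t,s>,<s,s>>.
[[tifn blicket] lorp] must have type <<t,s>,<s,s>>. The sister [tifn blicket] has type t; that is not a function onto <<t,s>,<s,s>>, so lorp must be the functor, of type <t,<<t,s>,<s,s>>>.

<t,<<t,s>,<s,s>>>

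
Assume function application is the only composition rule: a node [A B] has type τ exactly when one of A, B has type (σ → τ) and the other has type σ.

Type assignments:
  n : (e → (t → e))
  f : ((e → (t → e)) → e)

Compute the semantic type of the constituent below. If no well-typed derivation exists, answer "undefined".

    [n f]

[n f]: f is ((e → (t → e)) → e), n is (e → (t → e)); result e.

e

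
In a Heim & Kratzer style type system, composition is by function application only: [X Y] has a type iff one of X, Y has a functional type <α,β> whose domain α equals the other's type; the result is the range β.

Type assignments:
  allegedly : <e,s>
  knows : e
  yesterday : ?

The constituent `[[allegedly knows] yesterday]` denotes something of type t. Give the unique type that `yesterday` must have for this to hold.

[[allegedly knows] yesterday] must have type t. The sister [allegedly knows] has type s; that is not a function onto t, so yesterday must be the functor, of type <s,t>.

<s,t>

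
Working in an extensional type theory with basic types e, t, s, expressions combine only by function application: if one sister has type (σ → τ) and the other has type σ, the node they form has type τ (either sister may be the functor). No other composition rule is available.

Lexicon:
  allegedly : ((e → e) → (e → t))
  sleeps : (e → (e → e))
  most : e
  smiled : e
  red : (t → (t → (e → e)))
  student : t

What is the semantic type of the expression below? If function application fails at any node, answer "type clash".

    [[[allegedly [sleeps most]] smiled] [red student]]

(e → e)

[sleeps most]: functor sleeps : (e → (e → e)), argument most : e; result (e → e).
[allegedly [sleeps most]]: functor allegedly : ((e → e) → (e → t)), argument [sleeps most] : (e → e); result (e → t).
[[allegedly [sleeps most]] smiled]: functor [allegedly [sleeps most]] : (e → t), argument smiled : e; result t.
[red student]: functor red : (t → (t → (e → e))), argument student : t; result (t → (e → e)).
[[[allegedly [sleeps most]] smiled] [red student]]: functor [red student] : (t → (e → e)), argument [[allegedly [sleeps most]] smiled] : t; result (e → e).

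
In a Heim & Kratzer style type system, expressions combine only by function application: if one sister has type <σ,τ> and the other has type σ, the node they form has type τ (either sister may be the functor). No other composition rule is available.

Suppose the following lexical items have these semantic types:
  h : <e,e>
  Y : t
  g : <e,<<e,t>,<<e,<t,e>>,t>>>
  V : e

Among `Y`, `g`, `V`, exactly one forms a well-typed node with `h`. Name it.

V

Y : t — neither side's domain matches the other.
g : <e,<<e,t>,<<e,<t,e>>,t>>> — neither side's domain matches the other.
V — combines: h : <e,e> takes V : e as argument, giving e.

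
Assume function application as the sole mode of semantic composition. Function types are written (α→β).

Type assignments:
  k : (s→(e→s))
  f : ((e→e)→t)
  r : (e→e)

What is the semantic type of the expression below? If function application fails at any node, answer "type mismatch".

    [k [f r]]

type mismatch

[f r]: functor f : ((e→e)→t), argument r : (e→e); result t.
At [k [f r]]: neither (s→(e→s)) nor t can take the other as argument; the node is ill-typed.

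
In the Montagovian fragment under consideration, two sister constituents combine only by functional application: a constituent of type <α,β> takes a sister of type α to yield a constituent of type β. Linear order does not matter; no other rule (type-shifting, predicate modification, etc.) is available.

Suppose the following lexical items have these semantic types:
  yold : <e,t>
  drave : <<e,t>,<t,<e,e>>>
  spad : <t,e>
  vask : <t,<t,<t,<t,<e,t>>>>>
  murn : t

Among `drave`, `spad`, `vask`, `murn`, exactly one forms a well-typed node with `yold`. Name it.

drave

drave — combines: drave : <<e,t>,<t,<e,e>>> takes yold : <e,t> as argument, giving <t,<e,e>>.
spad : <t,e> — yold needs e; spad needs t; neither fits.
vask : <t,<t,<t,<t,<e,t>>>>> — yold needs e; vask needs t; neither fits.
murn : t — yold needs e; murn needs nothing (atomic); neither fits.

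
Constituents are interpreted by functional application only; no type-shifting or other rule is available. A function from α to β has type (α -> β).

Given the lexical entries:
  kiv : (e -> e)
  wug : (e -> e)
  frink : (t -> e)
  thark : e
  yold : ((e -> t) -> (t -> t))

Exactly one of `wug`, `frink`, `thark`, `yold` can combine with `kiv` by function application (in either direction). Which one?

wug : (e -> e) — no; kiv wants e, and wug wants e.
frink : (t -> e) — no; kiv wants e, and frink wants t.
thark — combines: kiv : (e -> e) takes thark : e as argument, giving e.
yold : ((e -> t) -> (t -> t)) — no; kiv wants e, and yold wants (e -> t).

thark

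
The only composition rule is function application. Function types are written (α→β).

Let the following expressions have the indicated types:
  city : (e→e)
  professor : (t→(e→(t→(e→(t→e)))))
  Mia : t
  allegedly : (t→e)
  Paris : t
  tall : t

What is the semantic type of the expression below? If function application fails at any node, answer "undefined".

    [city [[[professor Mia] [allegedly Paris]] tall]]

undefined

[professor Mia]: (t→(e→(t→(e→(t→e))))) applied to t yields (e→(t→(e→(t→e)))).
[allegedly Paris]: (t→e) applied to t yields e.
[[professor Mia] [allegedly Paris]]: (e→(t→(e→(t→e)))) applied to e yields (t→(e→(t→e))).
[[[professor Mia] [allegedly Paris]] tall]: (t→(e→(t→e))) applied to t yields (e→(t→e)).
[city [[[professor Mia] [allegedly Paris]] tall]]: (e→e) and (e→(t→e)) cannot combine by function application — type clash.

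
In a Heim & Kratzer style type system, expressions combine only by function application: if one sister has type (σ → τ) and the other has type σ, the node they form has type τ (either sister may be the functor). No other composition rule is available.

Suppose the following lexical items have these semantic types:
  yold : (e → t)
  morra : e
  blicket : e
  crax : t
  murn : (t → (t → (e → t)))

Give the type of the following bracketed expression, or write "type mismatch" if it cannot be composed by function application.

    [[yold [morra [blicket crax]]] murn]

[blicket crax]: e with t — neither is a function whose domain matches the other; composition fails here.

type mismatch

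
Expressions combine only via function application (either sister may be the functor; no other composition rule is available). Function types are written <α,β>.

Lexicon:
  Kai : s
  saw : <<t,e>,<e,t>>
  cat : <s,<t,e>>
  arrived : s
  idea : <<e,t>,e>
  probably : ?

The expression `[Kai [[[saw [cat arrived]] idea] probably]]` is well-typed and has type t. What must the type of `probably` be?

<e,<s,t>>

[Kai [[[saw [cat arrived]] idea] probably]] must have type t. The sister Kai has type s; that is not a function onto t, so [[[saw [cat arrived]] idea] probably] must be the functor, of type <s,t>.
[[[saw [cat arrived]] idea] probably] must have type <s,t>. The sister [[saw [cat arrived]] idea] has type e; that is not a function onto <s,t>, so probably must be the functor, of type <e,<s,t>>.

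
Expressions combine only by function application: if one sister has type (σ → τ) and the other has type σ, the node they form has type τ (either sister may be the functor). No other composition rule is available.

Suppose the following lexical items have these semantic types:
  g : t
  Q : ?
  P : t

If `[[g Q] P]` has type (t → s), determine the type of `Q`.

[[g Q] P] is required to be (t → s). P : t cannot yield (t → s) as functor, so [g Q] : (t → (t → s)).
[g Q] is required to be (t → (t → s)). g : t cannot yield (t → (t → s)) as functor, so Q : (t → (t → (t → s))).

(t → (t → (t → s)))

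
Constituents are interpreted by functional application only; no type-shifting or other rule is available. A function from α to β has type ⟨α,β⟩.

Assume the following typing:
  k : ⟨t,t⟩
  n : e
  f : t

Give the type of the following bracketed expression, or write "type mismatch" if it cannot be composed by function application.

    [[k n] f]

type mismatch

At [k n]: neither ⟨t,t⟩ nor e can take the other as argument; the node is ill-typed.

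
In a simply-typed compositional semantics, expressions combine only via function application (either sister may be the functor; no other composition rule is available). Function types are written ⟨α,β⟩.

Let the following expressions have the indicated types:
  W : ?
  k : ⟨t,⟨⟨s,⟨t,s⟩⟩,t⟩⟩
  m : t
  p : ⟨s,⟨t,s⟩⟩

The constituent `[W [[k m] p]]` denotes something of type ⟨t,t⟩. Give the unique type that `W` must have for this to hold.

⟨t,⟨t,t⟩⟩

[W [[k m] p]] is required to be ⟨t,t⟩. [[k m] p] : t cannot yield ⟨t,t⟩ as functor, so W : ⟨t,⟨t,t⟩⟩.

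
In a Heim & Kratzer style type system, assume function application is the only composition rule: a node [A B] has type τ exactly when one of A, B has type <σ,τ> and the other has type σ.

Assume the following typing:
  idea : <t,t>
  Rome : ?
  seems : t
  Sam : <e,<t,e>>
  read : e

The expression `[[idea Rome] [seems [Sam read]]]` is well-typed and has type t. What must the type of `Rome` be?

<<t,t>,<e,t>>

At [[idea Rome] [seems [Sam read]]] (required: t): [seems [Sam read]] is e, which is not a function with range t; hence [idea Rome] is the functor — type <e,t>.
At [idea Rome] (required: <e,t>): idea is <t,t>, which is not a function with range <e,t>; hence Rome is the functor — type <<t,t>,<e,t>>.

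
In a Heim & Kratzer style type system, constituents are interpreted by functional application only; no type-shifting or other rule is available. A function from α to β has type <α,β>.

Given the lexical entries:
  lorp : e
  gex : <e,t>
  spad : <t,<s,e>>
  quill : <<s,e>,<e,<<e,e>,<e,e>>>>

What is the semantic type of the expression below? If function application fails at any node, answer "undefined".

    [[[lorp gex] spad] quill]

At [lorp gex], gex : <e,t> takes lorp : e, giving t.
At [[lorp gex] spad], spad : <t,<s,e>> takes [lorp gex] : t, giving <s,e>.
At [[[lorp gex] spad] quill], quill : <<s,e>,<e,<<e,e>,<e,e>>>> takes [[lorp gex] spad] : <s,e>, giving <e,<<e,e>,<e,e>>>.

<e,<<e,e>,<e,e>>>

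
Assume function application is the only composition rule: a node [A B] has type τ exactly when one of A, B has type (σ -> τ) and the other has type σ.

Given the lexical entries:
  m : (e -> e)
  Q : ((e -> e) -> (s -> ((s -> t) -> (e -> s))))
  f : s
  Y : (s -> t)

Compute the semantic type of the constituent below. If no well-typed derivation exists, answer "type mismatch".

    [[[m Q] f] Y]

(e -> s)

[m Q] — Q of type ((e -> e) -> (s -> ((s -> t) -> (e -> s)))) combines with m of type (e -> e): type (s -> ((s -> t) -> (e -> s))).
[[m Q] f] — [m Q] of type (s -> ((s -> t) -> (e -> s))) combines with f of type s: type ((s -> t) -> (e -> s)).
[[[m Q] f] Y] — [[m Q] f] of type ((s -> t) -> (e -> s)) combines with Y of type (s -> t): type (e -> s).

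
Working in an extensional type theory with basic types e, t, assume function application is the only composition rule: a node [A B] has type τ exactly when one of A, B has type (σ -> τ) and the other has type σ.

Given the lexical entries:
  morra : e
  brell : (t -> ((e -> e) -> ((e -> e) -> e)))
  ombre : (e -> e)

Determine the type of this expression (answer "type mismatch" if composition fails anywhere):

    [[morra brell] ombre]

type mismatch

At [morra brell]: neither e nor (t -> ((e -> e) -> ((e -> e) -> e))) can take the other as argument; the node is ill-typed.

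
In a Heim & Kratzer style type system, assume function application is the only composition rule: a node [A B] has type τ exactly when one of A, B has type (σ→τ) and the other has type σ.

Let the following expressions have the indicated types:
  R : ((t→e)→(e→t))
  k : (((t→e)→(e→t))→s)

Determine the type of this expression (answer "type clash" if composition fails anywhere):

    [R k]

At [R k], k : (((t→e)→(e→t))→s) takes R : ((t→e)→(e→t)), giving s.

s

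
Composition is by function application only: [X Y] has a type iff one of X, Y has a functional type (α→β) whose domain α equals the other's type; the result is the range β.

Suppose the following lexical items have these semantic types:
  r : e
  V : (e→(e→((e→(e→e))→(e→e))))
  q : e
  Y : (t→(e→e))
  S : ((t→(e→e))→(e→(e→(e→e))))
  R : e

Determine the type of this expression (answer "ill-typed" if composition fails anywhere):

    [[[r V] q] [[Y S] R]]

(e→e)

At [r V], V : (e→(e→((e→(e→e))→(e→e)))) takes r : e, giving (e→((e→(e→e))→(e→e))).
At [[r V] q], [r V] : (e→((e→(e→e))→(e→e))) takes q : e, giving ((e→(e→e))→(e→e)).
At [Y S], S : ((t→(e→e))→(e→(e→(e→e)))) takes Y : (t→(e→e)), giving (e→(e→(e→e))).
At [[Y S] R], [Y S] : (e→(e→(e→e))) takes R : e, giving (e→(e→e)).
At [[[r V] q] [[Y S] R]], [[r V] q] : ((e→(e→e))→(e→e)) takes [[Y S] R] : (e→(e→e)), giving (e→e).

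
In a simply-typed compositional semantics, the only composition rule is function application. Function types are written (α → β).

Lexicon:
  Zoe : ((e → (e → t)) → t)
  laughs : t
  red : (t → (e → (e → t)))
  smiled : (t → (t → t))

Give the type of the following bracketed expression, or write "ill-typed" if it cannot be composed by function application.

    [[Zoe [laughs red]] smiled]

(t → t)

[laughs red]: (t → (e → (e → t))) applied to t yields (e → (e → t)).
[Zoe [laughs red]]: ((e → (e → t)) → t) applied to (e → (e → t)) yields t.
[[Zoe [laughs red]] smiled]: (t → (t → t)) applied to t yields (t → t).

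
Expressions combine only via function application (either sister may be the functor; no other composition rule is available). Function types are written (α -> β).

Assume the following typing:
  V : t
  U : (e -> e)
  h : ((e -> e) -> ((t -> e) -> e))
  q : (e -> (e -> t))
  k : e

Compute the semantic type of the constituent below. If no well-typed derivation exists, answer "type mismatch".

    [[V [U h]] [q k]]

[U h] — h of type ((e -> e) -> ((t -> e) -> e)) combines with U of type (e -> e): type ((t -> e) -> e).
[V [U h]]: t and ((t -> e) -> e) cannot combine by function application — type clash.

type mismatch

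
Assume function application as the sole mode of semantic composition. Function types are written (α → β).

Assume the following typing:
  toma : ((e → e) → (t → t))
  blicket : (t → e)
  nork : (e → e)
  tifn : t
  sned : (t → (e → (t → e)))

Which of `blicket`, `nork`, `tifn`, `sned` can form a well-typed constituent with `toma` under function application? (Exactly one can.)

nork

blicket : (t → e) — neither side's domain matches the other.
nork — combines: toma : ((e → e) → (t → t)) takes nork : (e → e) as argument, giving (t → t).
tifn : t — neither side's domain matches the other.
sned : (t → (e → (t → e))) — neither side's domain matches the other.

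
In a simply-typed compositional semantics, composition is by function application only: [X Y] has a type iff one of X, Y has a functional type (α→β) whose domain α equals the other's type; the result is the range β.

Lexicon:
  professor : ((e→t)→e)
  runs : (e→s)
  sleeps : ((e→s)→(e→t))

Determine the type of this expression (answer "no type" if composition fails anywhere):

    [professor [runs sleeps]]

e

[runs sleeps]: sleeps is ((e→s)→(e→t)), runs is (e→s); result (e→t).
[professor [runs sleeps]]: professor is ((e→t)→e), [runs sleeps] is (e→t); result e.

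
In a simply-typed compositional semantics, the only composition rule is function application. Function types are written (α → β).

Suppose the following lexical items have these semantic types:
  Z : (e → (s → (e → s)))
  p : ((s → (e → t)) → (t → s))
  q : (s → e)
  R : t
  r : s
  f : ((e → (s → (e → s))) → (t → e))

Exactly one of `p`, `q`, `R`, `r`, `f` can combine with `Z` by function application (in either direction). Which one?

p : ((s → (e → t)) → (t → s)) — Z needs e; p needs (s → (e → t)); neither fits.
q : (s → e) — Z needs e; q needs s; neither fits.
R : t — Z needs e; R needs nothing (atomic); neither fits.
r : s — Z needs e; r needs nothing (atomic); neither fits.
f — combines: f : ((e → (s → (e → s))) → (t → e)) takes Z : (e → (s → (e → s))) as argument, giving (t → e).

f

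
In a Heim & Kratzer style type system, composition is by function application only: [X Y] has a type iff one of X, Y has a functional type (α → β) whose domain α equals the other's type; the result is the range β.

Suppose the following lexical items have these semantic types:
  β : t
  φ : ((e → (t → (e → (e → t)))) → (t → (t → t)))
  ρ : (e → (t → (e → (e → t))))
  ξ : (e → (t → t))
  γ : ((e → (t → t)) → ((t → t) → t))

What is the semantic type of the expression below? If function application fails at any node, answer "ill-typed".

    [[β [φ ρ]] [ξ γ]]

[φ ρ]: φ is ((e → (t → (e → (e → t)))) → (t → (t → t))), ρ is (e → (t → (e → (e → t)))); result (t → (t → t)).
[β [φ ρ]]: [φ ρ] is (t → (t → t)), β is t; result (t → t).
[ξ γ]: γ is ((e → (t → t)) → ((t → t) → t)), ξ is (e → (t → t)); result ((t → t) → t).
[[β [φ ρ]] [ξ γ]]: [ξ γ] is ((t → t) → t), [β [φ ρ]] is (t → t); result t.

t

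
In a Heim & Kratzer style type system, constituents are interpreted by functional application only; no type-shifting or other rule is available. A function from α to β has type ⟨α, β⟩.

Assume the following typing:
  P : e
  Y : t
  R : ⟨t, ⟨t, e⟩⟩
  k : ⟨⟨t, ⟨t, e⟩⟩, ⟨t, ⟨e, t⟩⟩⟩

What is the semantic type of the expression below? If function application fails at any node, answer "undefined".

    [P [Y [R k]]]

t

[R k]: ⟨⟨t, ⟨t, e⟩⟩, ⟨t, ⟨e, t⟩⟩⟩ applied to ⟨t, ⟨t, e⟩⟩ yields ⟨t, ⟨e, t⟩⟩.
[Y [R k]]: ⟨t, ⟨e, t⟩⟩ applied to t yields ⟨e, t⟩.
[P [Y [R k]]]: ⟨e, t⟩ applied to e yields t.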